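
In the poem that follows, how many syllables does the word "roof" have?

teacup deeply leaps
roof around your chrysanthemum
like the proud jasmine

"roof" has 1 syllable.

1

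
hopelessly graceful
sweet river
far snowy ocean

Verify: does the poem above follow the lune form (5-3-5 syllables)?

Line 1: hopelessly (3), graceful (2) → 5 ✓
Line 2: sweet (1), river (2) → 3 ✓
Line 3: far (1), snowy (2), ocean (2) → 5 ✓

Yes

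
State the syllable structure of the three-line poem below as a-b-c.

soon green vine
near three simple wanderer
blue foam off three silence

3-7-6

Line 1: soon(1) + green(1) + vine(1) = 3
Line 2: near(1) + three(1) + simple(2) + wanderer(3) = 7
Line 3: blue(1) + foam(1) + off(1) + three(1) + silence(2) = 6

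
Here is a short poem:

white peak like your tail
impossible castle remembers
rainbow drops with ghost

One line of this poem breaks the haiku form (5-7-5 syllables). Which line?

Line 1: white (1), peak (1), like (1), your (1), tail (1) → 5 ✓
Line 2: impossible (4), castle (2), remembers (3) → 9 (expected 7)
Line 3: rainbow (2), drops (1), with (1), ghost (1) → 5 ✓

The second line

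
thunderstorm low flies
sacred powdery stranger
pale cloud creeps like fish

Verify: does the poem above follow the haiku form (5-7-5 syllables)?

Yes

Line 1: "thunderstorm low flies": 3+1+1 = 5 ✓
Line 2: "sacred powdery stranger": 2+3+2 = 7 ✓
Line 3: "pale cloud creeps like fish": 1+1+1+1+1 = 5 ✓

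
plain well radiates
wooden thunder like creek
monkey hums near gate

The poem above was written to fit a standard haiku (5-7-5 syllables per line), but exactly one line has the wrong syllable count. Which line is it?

Line 1: "plain well radiates": 1+1+3 = 5 ✓
Line 2: "wooden thunder like creek": 2+2+1+1 = 6 (expected 7)
Line 3: "monkey hums near gate": 2+1+1+1 = 5 ✓

The second line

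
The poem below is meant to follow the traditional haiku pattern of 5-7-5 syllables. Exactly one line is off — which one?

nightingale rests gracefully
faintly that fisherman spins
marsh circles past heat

The first line

Line 1: nightingale (3), rests (1), gracefully (3) → 7 (expected 5)
Line 2: faintly (2), that (1), fisherman (3), spins (1) → 7 ✓
Line 3: marsh (1), circles (2), past (1), heat (1) → 5 ✓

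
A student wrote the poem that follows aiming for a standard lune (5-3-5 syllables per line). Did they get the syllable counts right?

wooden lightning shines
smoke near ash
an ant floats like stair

Yes

Line 1: wooden(2) + lightning(2) + shines(1) = 5 ✓
Line 2: smoke(1) + near(1) + ash(1) = 3 ✓
Line 3: an(1) + ant(1) + floats(1) + like(1) + stair(1) = 5 ✓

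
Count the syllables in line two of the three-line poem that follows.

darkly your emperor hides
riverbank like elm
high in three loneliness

Line two: riverbank(3) + like(1) + elm(1) = 5

5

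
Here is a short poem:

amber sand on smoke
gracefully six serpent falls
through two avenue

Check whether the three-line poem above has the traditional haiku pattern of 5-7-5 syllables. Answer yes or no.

Yes

Line 1: amber(2) + sand(1) + on(1) + smoke(1) = 5 ✓
Line 2: gracefully(3) + six(1) + serpent(2) + falls(1) = 7 ✓
Line 3: through(1) + two(1) + avenue(3) = 5 ✓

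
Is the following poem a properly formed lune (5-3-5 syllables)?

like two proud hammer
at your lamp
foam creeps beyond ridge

Line 1: like(1) + two(1) + proud(1) + hammer(2) = 5 ✓
Line 2: at(1) + your(1) + lamp(1) = 3 ✓
Line 3: foam(1) + creeps(1) + beyond(2) + ridge(1) = 5 ✓

Yes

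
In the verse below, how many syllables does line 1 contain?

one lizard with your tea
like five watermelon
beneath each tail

Line 1: one(1) + lizard(2) + with(1) + your(1) + tea(1) = 6

6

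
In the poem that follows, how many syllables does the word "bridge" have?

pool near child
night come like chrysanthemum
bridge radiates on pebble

1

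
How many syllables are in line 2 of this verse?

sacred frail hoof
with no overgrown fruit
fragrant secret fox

6

Line 2: with(1) + no(1) + overgrown(3) + fruit(1) = 6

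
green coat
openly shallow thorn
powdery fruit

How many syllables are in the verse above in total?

Line 1: green(1) + coat(1) = 2
Line 2: openly(3) + shallow(2) + thorn(1) = 6
Line 3: powdery(3) + fruit(1) = 4
Total: 2 + 6 + 4 = 12

12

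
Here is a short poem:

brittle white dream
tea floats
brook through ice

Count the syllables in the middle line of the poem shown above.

2

The middle line: tea (1), floats (1) → 2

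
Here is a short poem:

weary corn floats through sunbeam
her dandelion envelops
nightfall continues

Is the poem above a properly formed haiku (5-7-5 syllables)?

Line 1: "weary corn floats through sunbeam": 2+1+1+1+2 = 7 (expected 5)
Line 2: "her dandelion envelops": 1+4+3 = 8 (expected 7)
Line 3: "nightfall continues": 2+3 = 5 ✓

No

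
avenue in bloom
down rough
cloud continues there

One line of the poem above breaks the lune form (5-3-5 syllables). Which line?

The second line

Line 1: avenue(3) + in(1) + bloom(1) = 5 ✓
Line 2: down(1) + rough(1) = 2 (expected 3)
Line 3: cloud(1) + continues(3) + there(1) = 5 ✓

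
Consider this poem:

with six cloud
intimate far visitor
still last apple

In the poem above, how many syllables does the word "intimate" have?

3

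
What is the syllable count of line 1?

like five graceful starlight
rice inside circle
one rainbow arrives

6

Line 1: "like five graceful starlight": 1+1+2+2 = 6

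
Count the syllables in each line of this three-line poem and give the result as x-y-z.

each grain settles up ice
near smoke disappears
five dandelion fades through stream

Line 1: each(1) + grain(1) + settles(2) + up(1) + ice(1) = 6
Line 2: near(1) + smoke(1) + disappears(3) = 5
Line 3: five(1) + dandelion(4) + fades(1) + through(1) + stream(1) = 8

6-5-8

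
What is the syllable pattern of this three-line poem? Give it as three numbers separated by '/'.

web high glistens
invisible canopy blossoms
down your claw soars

Line 1: web(1) + high(1) + glistens(2) = 4
Line 2: invisible(4) + canopy(3) + blossoms(2) = 9
Line 3: down(1) + your(1) + claw(1) + soars(1) = 4

4/9/4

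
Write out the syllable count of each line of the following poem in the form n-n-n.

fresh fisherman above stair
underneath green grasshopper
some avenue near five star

7-7-7

Line 1: fresh (1), fisherman (3), above (2), stair (1) → 7
Line 2: underneath (3), green (1), grasshopper (3) → 7
Line 3: some (1), avenue (3), near (1), five (1), star (1) → 7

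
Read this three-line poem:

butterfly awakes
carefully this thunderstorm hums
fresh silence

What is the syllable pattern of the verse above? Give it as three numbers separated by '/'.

Line 1: "butterfly awakes": 3+2 = 5
Line 2: "carefully this thunderstorm hums": 3+1+3+1 = 8
Line 3: "fresh silence": 1+2 = 3

5/8/3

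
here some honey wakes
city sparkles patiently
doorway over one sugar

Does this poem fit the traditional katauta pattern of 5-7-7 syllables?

Line 1: "here some honey wakes": 1+1+2+1 = 5 ✓
Line 2: "city sparkles patiently": 2+2+3 = 7 ✓
Line 3: "doorway over one sugar": 2+2+1+2 = 7 ✓

Yes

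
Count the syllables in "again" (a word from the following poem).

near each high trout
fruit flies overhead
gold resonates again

2

"again" has 2 syllables.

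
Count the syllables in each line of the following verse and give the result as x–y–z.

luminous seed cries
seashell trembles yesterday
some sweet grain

Line 1: luminous(3) + seed(1) + cries(1) = 5
Line 2: seashell(2) + trembles(2) + yesterday(3) = 7
Line 3: some(1) + sweet(1) + grain(1) = 3

5–7–3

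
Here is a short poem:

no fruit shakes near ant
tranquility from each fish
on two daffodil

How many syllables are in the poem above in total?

Line 1: "no fruit shakes near ant": 1+1+1+1+1 = 5
Line 2: "tranquility from each fish": 4+1+1+1 = 7
Line 3: "on two daffodil": 1+1+3 = 5
Total: 5 + 7 + 5 = 17

17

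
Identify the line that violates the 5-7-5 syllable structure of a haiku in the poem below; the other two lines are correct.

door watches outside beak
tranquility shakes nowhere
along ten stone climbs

Line 1: door (1), watches (2), outside (2), beak (1) → 6 (expected 5)
Line 2: tranquility (4), shakes (1), nowhere (2) → 7 ✓
Line 3: along (2), ten (1), stone (1), climbs (1) → 5 ✓

The first line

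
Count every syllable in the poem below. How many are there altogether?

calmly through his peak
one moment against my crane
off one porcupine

Line 1: calmly (2), through (1), his (1), peak (1) → 5
Line 2: one (1), moment (2), against (2), my (1), crane (1) → 7
Line 3: off (1), one (1), porcupine (3) → 5
Total: 5 + 7 + 5 = 17

17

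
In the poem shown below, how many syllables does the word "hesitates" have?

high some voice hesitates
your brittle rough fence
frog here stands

3

"hesitates" has 3 syllables.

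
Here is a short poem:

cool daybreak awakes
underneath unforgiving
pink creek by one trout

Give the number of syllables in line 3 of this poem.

Line 3: "pink creek by one trout": 1+1+1+1+1 = 5

5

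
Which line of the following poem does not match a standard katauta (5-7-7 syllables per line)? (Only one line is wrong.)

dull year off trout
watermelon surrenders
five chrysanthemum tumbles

Line 1: dull (1), year (1), off (1), trout (1) → 4 (expected 5)
Line 2: watermelon (4), surrenders (3) → 7 ✓
Line 3: five (1), chrysanthemum (4), tumbles (2) → 7 ✓

Line 1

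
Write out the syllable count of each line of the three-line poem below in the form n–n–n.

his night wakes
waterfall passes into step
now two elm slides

3–8–4

Line 1: his (1), night (1), wakes (1) → 3
Line 2: waterfall (3), passes (2), into (2), step (1) → 8
Line 3: now (1), two (1), elm (1), slides (1) → 4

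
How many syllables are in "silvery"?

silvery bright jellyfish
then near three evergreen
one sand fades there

3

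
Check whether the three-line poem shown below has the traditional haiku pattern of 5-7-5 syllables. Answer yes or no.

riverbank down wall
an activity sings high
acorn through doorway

Yes

Line 1: "riverbank down wall": 3+1+1 = 5 ✓
Line 2: "an activity sings high": 1+4+1+1 = 7 ✓
Line 3: "acorn through doorway": 2+1+2 = 5 ✓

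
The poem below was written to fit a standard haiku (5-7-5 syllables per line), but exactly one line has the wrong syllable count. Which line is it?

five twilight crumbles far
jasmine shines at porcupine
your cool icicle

The first line

Line 1: five (1), twilight (2), crumbles (2), far (1) → 6 (expected 5)
Line 2: jasmine (2), shines (1), at (1), porcupine (3) → 7 ✓
Line 3: your (1), cool (1), icicle (3) → 5 ✓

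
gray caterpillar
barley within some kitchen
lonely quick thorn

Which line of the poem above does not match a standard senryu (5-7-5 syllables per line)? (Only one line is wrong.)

Line 1: gray (1), caterpillar (4) → 5 ✓
Line 2: barley (2), within (2), some (1), kitchen (2) → 7 ✓
Line 3: lonely (2), quick (1), thorn (1) → 4 (expected 5)

Line 3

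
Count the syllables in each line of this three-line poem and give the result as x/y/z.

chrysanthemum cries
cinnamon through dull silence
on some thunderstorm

Line 1: chrysanthemum (4), cries (1) → 5
Line 2: cinnamon (3), through (1), dull (1), silence (2) → 7
Line 3: on (1), some (1), thunderstorm (3) → 5

5/7/5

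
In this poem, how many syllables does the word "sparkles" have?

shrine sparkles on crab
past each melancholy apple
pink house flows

2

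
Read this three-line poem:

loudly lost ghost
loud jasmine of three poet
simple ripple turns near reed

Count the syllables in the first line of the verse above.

The first line: loudly(2) + lost(1) + ghost(1) = 4

4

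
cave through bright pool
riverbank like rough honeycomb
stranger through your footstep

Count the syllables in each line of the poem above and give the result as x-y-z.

4-8-6

Line 1: cave (1), through (1), bright (1), pool (1) → 4
Line 2: riverbank (3), like (1), rough (1), honeycomb (3) → 8
Line 3: stranger (2), through (1), your (1), footstep (2) → 6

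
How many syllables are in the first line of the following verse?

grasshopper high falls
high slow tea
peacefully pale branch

5

The first line: grasshopper(3) + high(1) + falls(1) = 5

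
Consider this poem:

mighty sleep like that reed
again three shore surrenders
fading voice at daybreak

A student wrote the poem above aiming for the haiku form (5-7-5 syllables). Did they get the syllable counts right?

Line 1: mighty (2), sleep (1), like (1), that (1), reed (1) → 6 (expected 5)
Line 2: again (2), three (1), shore (1), surrenders (3) → 7 ✓
Line 3: fading (2), voice (1), at (1), daybreak (2) → 6 (expected 5)

No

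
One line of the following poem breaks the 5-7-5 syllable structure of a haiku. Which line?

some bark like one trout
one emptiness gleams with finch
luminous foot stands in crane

Line 3

Line 1: some (1), bark (1), like (1), one (1), trout (1) → 5 ✓
Line 2: one (1), emptiness (3), gleams (1), with (1), finch (1) → 7 ✓
Line 3: luminous (3), foot (1), stands (1), in (1), crane (1) → 7 (expected 5)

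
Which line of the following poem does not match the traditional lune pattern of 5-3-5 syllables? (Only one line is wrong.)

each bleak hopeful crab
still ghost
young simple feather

Line 1: each (1), bleak (1), hopeful (2), crab (1) → 5 ✓
Line 2: still (1), ghost (1) → 2 (expected 3)
Line 3: young (1), simple (2), feather (2) → 5 ✓

Line 2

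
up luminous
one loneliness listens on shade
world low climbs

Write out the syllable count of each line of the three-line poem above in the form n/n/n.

Line 1: up (1), luminous (3) → 4
Line 2: one (1), loneliness (3), listens (2), on (1), shade (1) → 8
Line 3: world (1), low (1), climbs (1) → 3

4/8/3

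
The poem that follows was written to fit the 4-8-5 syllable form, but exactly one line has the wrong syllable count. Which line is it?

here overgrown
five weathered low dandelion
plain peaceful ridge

Line 1: "here overgrown": 1+3 = 4 ✓
Line 2: "five weathered low dandelion": 1+2+1+4 = 8 ✓
Line 3: "plain peaceful ridge": 1+2+1 = 4 (expected 5)

Line 3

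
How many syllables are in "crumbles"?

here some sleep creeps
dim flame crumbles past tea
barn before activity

2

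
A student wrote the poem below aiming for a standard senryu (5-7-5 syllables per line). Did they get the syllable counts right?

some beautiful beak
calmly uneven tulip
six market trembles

Yes

Line 1: some(1) + beautiful(3) + beak(1) = 5 ✓
Line 2: calmly(2) + uneven(3) + tulip(2) = 7 ✓
Line 3: six(1) + market(2) + trembles(2) = 5 ✓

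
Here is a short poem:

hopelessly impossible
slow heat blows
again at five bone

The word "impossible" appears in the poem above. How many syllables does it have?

4

"impossible" has 4 syllables.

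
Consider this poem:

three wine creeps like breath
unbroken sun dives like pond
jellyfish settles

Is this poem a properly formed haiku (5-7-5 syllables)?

Line 1: three (1), wine (1), creeps (1), like (1), breath (1) → 5 ✓
Line 2: unbroken (3), sun (1), dives (1), like (1), pond (1) → 7 ✓
Line 3: jellyfish (3), settles (2) → 5 ✓

Yes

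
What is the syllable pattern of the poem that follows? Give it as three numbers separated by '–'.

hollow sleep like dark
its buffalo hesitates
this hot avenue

5–7–5

Line 1: hollow(2) + sleep(1) + like(1) + dark(1) = 5
Line 2: its(1) + buffalo(3) + hesitates(3) = 7
Line 3: this(1) + hot(1) + avenue(3) = 5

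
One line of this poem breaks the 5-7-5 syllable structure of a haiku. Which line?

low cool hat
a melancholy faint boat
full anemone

Line 1: low(1) + cool(1) + hat(1) = 3 (expected 5)
Line 2: a(1) + melancholy(4) + faint(1) + boat(1) = 7 ✓
Line 3: full(1) + anemone(4) = 5 ✓

Line 1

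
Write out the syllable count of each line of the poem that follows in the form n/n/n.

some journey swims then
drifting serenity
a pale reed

Line 1: some(1) + journey(2) + swims(1) + then(1) = 5
Line 2: drifting(2) + serenity(4) = 6
Line 3: a(1) + pale(1) + reed(1) = 3

5/6/3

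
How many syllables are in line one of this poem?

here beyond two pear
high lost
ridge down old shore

5

Line one: "here beyond two pear": 1+2+1+1 = 5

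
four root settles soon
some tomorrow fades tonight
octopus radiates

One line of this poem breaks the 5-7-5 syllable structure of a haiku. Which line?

The third line

Line 1: four(1) + root(1) + settles(2) + soon(1) = 5 ✓
Line 2: some(1) + tomorrow(3) + fades(1) + tonight(2) = 7 ✓
Line 3: octopus(3) + radiates(3) = 6 (expected 5)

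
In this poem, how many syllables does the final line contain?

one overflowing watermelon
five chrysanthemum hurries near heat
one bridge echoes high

5

The final line: "one bridge echoes high": 1+1+2+1 = 5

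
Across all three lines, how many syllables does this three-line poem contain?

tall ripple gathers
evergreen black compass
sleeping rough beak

15

Line 1: tall (1), ripple (2), gathers (2) → 5
Line 2: evergreen (3), black (1), compass (2) → 6
Line 3: sleeping (2), rough (1), beak (1) → 4
Total: 5 + 6 + 4 = 15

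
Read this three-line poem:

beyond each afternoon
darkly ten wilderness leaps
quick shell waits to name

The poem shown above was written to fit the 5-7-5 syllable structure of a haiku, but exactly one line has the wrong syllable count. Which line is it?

Line 1: "beyond each afternoon": 2+1+3 = 6 (expected 5)
Line 2: "darkly ten wilderness leaps": 2+1+3+1 = 7 ✓
Line 3: "quick shell waits to name": 1+1+1+1+1 = 5 ✓

The first line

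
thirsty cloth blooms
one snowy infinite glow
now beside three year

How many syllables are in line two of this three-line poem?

Line two: one (1), snowy (2), infinite (3), glow (1) → 7

7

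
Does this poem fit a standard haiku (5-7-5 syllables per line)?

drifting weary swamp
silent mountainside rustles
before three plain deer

Yes

Line 1: "drifting weary swamp": 2+2+1 = 5 ✓
Line 2: "silent mountainside rustles": 2+3+2 = 7 ✓
Line 3: "before three plain deer": 2+1+1+1 = 5 ✓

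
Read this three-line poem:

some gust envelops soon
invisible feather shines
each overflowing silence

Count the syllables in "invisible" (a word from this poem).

4

"invisible" has 4 syllables.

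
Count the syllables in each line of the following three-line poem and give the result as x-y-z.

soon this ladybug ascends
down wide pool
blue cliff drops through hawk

Line 1: "soon this ladybug ascends": 1+1+3+2 = 7
Line 2: "down wide pool": 1+1+1 = 3
Line 3: "blue cliff drops through hawk": 1+1+1+1+1 = 5

7-3-5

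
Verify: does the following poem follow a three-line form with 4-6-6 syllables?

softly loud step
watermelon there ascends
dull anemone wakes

No

Line 1: "softly loud step": 2+1+1 = 4 ✓
Line 2: "watermelon there ascends": 4+1+2 = 7 (expected 6)
Line 3: "dull anemone wakes": 1+4+1 = 6 ✓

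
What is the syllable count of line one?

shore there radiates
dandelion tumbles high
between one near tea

Line one: shore(1) + there(1) + radiates(3) = 5

5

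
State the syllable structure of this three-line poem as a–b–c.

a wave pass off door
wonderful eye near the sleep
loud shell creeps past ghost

Line 1: a(1) + wave(1) + pass(1) + off(1) + door(1) = 5
Line 2: wonderful(3) + eye(1) + near(1) + the(1) + sleep(1) = 7
Line 3: loud(1) + shell(1) + creeps(1) + past(1) + ghost(1) = 5

5–7–5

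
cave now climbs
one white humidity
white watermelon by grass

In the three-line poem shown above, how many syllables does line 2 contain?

Line 2: "one white humidity": 1+1+4 = 6

6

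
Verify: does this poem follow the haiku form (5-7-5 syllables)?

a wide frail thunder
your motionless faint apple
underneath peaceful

Line 1: a (1), wide (1), frail (1), thunder (2) → 5 ✓
Line 2: your (1), motionless (3), faint (1), apple (2) → 7 ✓
Line 3: underneath (3), peaceful (2) → 5 ✓

Yes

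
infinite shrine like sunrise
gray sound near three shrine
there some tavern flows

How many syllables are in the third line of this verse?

The third line: "there some tavern flows": 1+1+2+1 = 5

5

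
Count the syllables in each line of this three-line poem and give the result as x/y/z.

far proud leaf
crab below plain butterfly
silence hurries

3/7/4

Line 1: far (1), proud (1), leaf (1) → 3
Line 2: crab (1), below (2), plain (1), butterfly (3) → 7
Line 3: silence (2), hurries (2) → 4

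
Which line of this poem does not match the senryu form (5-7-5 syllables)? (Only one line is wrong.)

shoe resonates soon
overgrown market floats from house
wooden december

The second line

Line 1: "shoe resonates soon": 1+3+1 = 5 ✓
Line 2: "overgrown market floats from house": 3+2+1+1+1 = 8 (expected 7)
Line 3: "wooden december": 2+3 = 5 ✓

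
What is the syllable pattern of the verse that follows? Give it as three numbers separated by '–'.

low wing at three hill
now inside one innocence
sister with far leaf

Line 1: "low wing at three hill": 1+1+1+1+1 = 5
Line 2: "now inside one innocence": 1+2+1+3 = 7
Line 3: "sister with far leaf": 2+1+1+1 = 5

5–7–5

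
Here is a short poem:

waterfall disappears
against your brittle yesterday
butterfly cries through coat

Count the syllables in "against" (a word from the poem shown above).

2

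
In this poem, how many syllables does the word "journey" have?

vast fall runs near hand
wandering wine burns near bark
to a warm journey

2

"journey" has 2 syllables.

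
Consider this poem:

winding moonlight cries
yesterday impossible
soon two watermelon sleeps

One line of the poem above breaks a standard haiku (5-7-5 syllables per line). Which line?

Line 1: winding(2) + moonlight(2) + cries(1) = 5 ✓
Line 2: yesterday(3) + impossible(4) = 7 ✓
Line 3: soon(1) + two(1) + watermelon(4) + sleeps(1) = 7 (expected 5)

The third line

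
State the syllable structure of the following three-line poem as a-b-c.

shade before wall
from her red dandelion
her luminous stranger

4-7-6

Line 1: shade (1), before (2), wall (1) → 4
Line 2: from (1), her (1), red (1), dandelion (4) → 7
Line 3: her (1), luminous (3), stranger (2) → 6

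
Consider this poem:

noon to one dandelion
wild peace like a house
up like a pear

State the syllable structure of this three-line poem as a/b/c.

7/5/4

Line 1: "noon to one dandelion": 1+1+1+4 = 7
Line 2: "wild peace like a house": 1+1+1+1+1 = 5
Line 3: "up like a pear": 1+1+1+1 = 4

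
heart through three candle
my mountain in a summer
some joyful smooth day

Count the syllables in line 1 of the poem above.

Line 1: "heart through three candle": 1+1+1+2 = 5

5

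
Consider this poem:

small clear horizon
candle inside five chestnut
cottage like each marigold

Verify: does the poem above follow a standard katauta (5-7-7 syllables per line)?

Line 1: small(1) + clear(1) + horizon(3) = 5 ✓
Line 2: candle(2) + inside(2) + five(1) + chestnut(2) = 7 ✓
Line 3: cottage(2) + like(1) + each(1) + marigold(3) = 7 ✓

Yes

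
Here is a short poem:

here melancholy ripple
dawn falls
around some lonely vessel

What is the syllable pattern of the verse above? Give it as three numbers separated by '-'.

7-2-7

Line 1: here(1) + melancholy(4) + ripple(2) = 7
Line 2: dawn(1) + falls(1) = 2
Line 3: around(2) + some(1) + lonely(2) + vessel(2) = 7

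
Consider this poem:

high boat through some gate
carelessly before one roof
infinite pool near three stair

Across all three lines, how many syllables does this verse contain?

Line 1: high (1), boat (1), through (1), some (1), gate (1) → 5
Line 2: carelessly (3), before (2), one (1), roof (1) → 7
Line 3: infinite (3), pool (1), near (1), three (1), stair (1) → 7
Total: 5 + 7 + 7 = 19

19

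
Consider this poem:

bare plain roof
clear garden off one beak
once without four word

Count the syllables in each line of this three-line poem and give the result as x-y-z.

Line 1: "bare plain roof": 1+1+1 = 3
Line 2: "clear garden off one beak": 1+2+1+1+1 = 6
Line 3: "once without four word": 1+2+1+1 = 5

3-6-5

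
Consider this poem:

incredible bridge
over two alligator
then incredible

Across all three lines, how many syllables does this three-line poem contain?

17

Line 1: incredible (4), bridge (1) → 5
Line 2: over (2), two (1), alligator (4) → 7
Line 3: then (1), incredible (4) → 5
Total: 5 + 7 + 5 = 17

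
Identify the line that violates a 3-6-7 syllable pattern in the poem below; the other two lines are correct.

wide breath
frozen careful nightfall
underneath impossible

Line 1

Line 1: "wide breath": 1+1 = 2 (expected 3)
Line 2: "frozen careful nightfall": 2+2+2 = 6 ✓
Line 3: "underneath impossible": 3+4 = 7 ✓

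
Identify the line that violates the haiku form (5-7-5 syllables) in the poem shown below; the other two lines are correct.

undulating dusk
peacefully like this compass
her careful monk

Line 3

Line 1: undulating (4), dusk (1) → 5 ✓
Line 2: peacefully (3), like (1), this (1), compass (2) → 7 ✓
Line 3: her (1), careful (2), monk (1) → 4 (expected 5)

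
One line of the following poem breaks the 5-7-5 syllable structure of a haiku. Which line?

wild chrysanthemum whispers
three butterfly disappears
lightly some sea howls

Line 1

Line 1: wild(1) + chrysanthemum(4) + whispers(2) = 7 (expected 5)
Line 2: three(1) + butterfly(3) + disappears(3) = 7 ✓
Line 3: lightly(2) + some(1) + sea(1) + howls(1) = 5 ✓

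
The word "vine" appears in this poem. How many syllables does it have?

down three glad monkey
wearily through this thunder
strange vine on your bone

"vine" has 1 syllable.

1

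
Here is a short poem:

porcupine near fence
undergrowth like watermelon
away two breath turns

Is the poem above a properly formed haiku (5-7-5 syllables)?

Line 1: porcupine(3) + near(1) + fence(1) = 5 ✓
Line 2: undergrowth(3) + like(1) + watermelon(4) = 8 (expected 7)
Line 3: away(2) + two(1) + breath(1) + turns(1) = 5 ✓

No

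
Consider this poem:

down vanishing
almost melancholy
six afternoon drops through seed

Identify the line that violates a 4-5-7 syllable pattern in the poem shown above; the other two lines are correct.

The second line

Line 1: down(1) + vanishing(3) = 4 ✓
Line 2: almost(2) + melancholy(4) = 6 (expected 5)
Line 3: six(1) + afternoon(3) + drops(1) + through(1) + seed(1) = 7 ✓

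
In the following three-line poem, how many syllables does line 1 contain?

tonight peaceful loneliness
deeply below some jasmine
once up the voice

Line 1: tonight (2), peaceful (2), loneliness (3) → 7

7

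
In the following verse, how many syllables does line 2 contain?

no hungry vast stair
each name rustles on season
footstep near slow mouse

Line 2: each(1) + name(1) + rustles(2) + on(1) + season(2) = 7

7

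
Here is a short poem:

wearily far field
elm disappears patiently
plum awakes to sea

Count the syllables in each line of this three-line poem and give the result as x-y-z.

5-7-5

Line 1: wearily (3), far (1), field (1) → 5
Line 2: elm (1), disappears (3), patiently (3) → 7
Line 3: plum (1), awakes (2), to (1), sea (1) → 5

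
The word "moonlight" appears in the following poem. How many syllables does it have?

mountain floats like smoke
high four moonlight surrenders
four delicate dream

"moonlight" has 2 syllables.

2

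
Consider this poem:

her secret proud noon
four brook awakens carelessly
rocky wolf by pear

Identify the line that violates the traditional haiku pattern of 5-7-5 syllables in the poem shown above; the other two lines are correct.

Line 2

Line 1: her (1), secret (2), proud (1), noon (1) → 5 ✓
Line 2: four (1), brook (1), awakens (3), carelessly (3) → 8 (expected 7)
Line 3: rocky (2), wolf (1), by (1), pear (1) → 5 ✓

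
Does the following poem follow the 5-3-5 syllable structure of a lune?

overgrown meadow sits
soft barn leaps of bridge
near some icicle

No

Line 1: overgrown(3) + meadow(2) + sits(1) = 6 (expected 5)
Line 2: soft(1) + barn(1) + leaps(1) + of(1) + bridge(1) = 5 (expected 3)
Line 3: near(1) + some(1) + icicle(3) = 5 ✓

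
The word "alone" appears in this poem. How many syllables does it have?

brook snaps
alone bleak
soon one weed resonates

"alone" has 2 syllables.

2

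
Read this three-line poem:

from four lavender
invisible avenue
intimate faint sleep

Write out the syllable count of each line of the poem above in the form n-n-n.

5-7-5

Line 1: from (1), four (1), lavender (3) → 5
Line 2: invisible (4), avenue (3) → 7
Line 3: intimate (3), faint (1), sleep (1) → 5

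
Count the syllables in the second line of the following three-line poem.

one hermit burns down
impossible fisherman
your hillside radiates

7

The second line: impossible(4) + fisherman(3) = 7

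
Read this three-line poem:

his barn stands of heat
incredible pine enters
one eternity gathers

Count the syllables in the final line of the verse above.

7

The final line: one (1), eternity (4), gathers (2) → 7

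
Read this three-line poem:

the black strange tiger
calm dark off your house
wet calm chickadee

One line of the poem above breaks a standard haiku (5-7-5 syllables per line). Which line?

The second line

Line 1: the(1) + black(1) + strange(1) + tiger(2) = 5 ✓
Line 2: calm(1) + dark(1) + off(1) + your(1) + house(1) = 5 (expected 7)
Line 3: wet(1) + calm(1) + chickadee(3) = 5 ✓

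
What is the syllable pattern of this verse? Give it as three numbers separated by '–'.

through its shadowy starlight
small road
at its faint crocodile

7–2–6

Line 1: through(1) + its(1) + shadowy(3) + starlight(2) = 7
Line 2: small(1) + road(1) = 2
Line 3: at(1) + its(1) + faint(1) + crocodile(3) = 6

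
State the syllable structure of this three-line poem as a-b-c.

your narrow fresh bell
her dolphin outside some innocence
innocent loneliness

Line 1: your(1) + narrow(2) + fresh(1) + bell(1) = 5
Line 2: her(1) + dolphin(2) + outside(2) + some(1) + innocence(3) = 9
Line 3: innocent(3) + loneliness(3) = 6

5-9-6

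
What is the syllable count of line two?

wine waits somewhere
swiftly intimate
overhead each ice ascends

Line two: "swiftly intimate": 2+3 = 5

5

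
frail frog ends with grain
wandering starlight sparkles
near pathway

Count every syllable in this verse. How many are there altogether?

15

Line 1: frail (1), frog (1), ends (1), with (1), grain (1) → 5
Line 2: wandering (3), starlight (2), sparkles (2) → 7
Line 3: near (1), pathway (2) → 3
Total: 5 + 7 + 3 = 15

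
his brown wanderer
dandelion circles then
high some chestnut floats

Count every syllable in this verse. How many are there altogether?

Line 1: his(1) + brown(1) + wanderer(3) = 5
Line 2: dandelion(4) + circles(2) + then(1) = 7
Line 3: high(1) + some(1) + chestnut(2) + floats(1) = 5
Total: 5 + 7 + 5 = 17

17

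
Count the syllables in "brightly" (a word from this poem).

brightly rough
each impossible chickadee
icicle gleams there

"brightly" has 2 syllables.

2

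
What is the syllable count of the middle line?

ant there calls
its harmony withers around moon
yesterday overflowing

9

The middle line: its (1), harmony (3), withers (2), around (2), moon (1) → 9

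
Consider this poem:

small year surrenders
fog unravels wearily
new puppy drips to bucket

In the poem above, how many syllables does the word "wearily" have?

3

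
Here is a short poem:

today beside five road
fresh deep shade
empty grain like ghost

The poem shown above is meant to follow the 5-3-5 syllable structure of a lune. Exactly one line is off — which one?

Line 1: "today beside five road": 2+2+1+1 = 6 (expected 5)
Line 2: "fresh deep shade": 1+1+1 = 3 ✓
Line 3: "empty grain like ghost": 2+1+1+1 = 5 ✓

Line 1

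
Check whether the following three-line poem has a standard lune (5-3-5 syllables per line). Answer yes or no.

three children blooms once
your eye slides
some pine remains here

Line 1: three(1) + children(2) + blooms(1) + once(1) = 5 ✓
Line 2: your(1) + eye(1) + slides(1) = 3 ✓
Line 3: some(1) + pine(1) + remains(2) + here(1) = 5 ✓

Yes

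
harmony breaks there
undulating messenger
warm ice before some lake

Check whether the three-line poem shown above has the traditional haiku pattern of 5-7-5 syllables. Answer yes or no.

No

Line 1: harmony(3) + breaks(1) + there(1) = 5 ✓
Line 2: undulating(4) + messenger(3) = 7 ✓
Line 3: warm(1) + ice(1) + before(2) + some(1) + lake(1) = 6 (expected 5)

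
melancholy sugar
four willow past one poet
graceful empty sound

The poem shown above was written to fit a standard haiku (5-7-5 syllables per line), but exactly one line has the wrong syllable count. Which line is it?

The first line

Line 1: melancholy (4), sugar (2) → 6 (expected 5)
Line 2: four (1), willow (2), past (1), one (1), poet (2) → 7 ✓
Line 3: graceful (2), empty (2), sound (1) → 5 ✓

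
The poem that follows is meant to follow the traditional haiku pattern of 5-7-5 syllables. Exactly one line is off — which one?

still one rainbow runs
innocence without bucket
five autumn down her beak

Line 1: still (1), one (1), rainbow (2), runs (1) → 5 ✓
Line 2: innocence (3), without (2), bucket (2) → 7 ✓
Line 3: five (1), autumn (2), down (1), her (1), beak (1) → 6 (expected 5)

Line 3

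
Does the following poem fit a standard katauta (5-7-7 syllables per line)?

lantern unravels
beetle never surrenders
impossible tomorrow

Yes

Line 1: lantern (2), unravels (3) → 5 ✓
Line 2: beetle (2), never (2), surrenders (3) → 7 ✓
Line 3: impossible (4), tomorrow (3) → 7 ✓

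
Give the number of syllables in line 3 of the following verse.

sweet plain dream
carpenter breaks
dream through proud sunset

5

Line 3: "dream through proud sunset": 1+1+1+2 = 5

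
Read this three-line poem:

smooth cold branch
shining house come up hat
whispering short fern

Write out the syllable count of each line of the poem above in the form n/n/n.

Line 1: smooth(1) + cold(1) + branch(1) = 3
Line 2: shining(2) + house(1) + come(1) + up(1) + hat(1) = 6
Line 3: whispering(3) + short(1) + fern(1) = 5

3/6/5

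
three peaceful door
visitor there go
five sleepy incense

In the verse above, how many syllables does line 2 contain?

5

Line 2: "visitor there go": 3+1+1 = 5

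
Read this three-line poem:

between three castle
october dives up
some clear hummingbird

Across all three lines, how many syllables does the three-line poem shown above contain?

Line 1: "between three castle": 2+1+2 = 5
Line 2: "october dives up": 3+1+1 = 5
Line 3: "some clear hummingbird": 1+1+3 = 5
Total: 5 + 5 + 5 = 15

15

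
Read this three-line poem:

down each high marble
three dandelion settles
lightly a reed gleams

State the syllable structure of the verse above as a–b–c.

5–7–5

Line 1: down(1) + each(1) + high(1) + marble(2) = 5
Line 2: three(1) + dandelion(4) + settles(2) = 7
Line 3: lightly(2) + a(1) + reed(1) + gleams(1) = 5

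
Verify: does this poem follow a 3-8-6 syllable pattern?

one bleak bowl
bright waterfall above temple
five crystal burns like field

Yes

Line 1: one(1) + bleak(1) + bowl(1) = 3 ✓
Line 2: bright(1) + waterfall(3) + above(2) + temple(2) = 8 ✓
Line 3: five(1) + crystal(2) + burns(1) + like(1) + field(1) = 6 ✓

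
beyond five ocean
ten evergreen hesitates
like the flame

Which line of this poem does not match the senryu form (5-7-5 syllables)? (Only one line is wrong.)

Line 3

Line 1: beyond(2) + five(1) + ocean(2) = 5 ✓
Line 2: ten(1) + evergreen(3) + hesitates(3) = 7 ✓
Line 3: like(1) + the(1) + flame(1) = 3 (expected 5)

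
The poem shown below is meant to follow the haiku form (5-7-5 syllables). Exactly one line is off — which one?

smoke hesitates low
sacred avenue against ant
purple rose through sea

The second line

Line 1: smoke(1) + hesitates(3) + low(1) = 5 ✓
Line 2: sacred(2) + avenue(3) + against(2) + ant(1) = 8 (expected 7)
Line 3: purple(2) + rose(1) + through(1) + sea(1) = 5 ✓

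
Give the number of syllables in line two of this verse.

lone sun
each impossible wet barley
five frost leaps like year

Line two: each (1), impossible (4), wet (1), barley (2) → 8

8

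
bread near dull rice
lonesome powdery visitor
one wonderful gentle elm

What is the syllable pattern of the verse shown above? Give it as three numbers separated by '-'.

Line 1: bread (1), near (1), dull (1), rice (1) → 4
Line 2: lonesome (2), powdery (3), visitor (3) → 8
Line 3: one (1), wonderful (3), gentle (2), elm (1) → 7

4-8-7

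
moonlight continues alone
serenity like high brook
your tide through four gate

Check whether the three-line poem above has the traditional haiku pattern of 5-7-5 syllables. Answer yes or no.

Line 1: moonlight(2) + continues(3) + alone(2) = 7 (expected 5)
Line 2: serenity(4) + like(1) + high(1) + brook(1) = 7 ✓
Line 3: your(1) + tide(1) + through(1) + four(1) + gate(1) = 5 ✓

No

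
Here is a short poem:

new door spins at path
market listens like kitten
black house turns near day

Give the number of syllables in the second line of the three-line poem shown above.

7

The second line: market (2), listens (2), like (1), kitten (2) → 7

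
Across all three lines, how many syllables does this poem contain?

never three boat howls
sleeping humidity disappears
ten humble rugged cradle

21

Line 1: never(2) + three(1) + boat(1) + howls(1) = 5
Line 2: sleeping(2) + humidity(4) + disappears(3) = 9
Line 3: ten(1) + humble(2) + rugged(2) + cradle(2) = 7
Total: 5 + 9 + 7 = 21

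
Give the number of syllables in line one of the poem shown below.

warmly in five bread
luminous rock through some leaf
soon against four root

Line one: "warmly in five bread": 2+1+1+1 = 5

5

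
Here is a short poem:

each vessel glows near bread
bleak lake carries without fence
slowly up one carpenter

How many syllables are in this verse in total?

Line 1: each(1) + vessel(2) + glows(1) + near(1) + bread(1) = 6
Line 2: bleak(1) + lake(1) + carries(2) + without(2) + fence(1) = 7
Line 3: slowly(2) + up(1) + one(1) + carpenter(3) = 7
Total: 6 + 7 + 7 = 20

20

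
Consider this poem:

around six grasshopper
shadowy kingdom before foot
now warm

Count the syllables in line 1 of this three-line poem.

Line 1: "around six grasshopper": 2+1+3 = 6

6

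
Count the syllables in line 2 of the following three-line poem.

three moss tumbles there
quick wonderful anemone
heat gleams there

8

Line 2: "quick wonderful anemone": 1+3+4 = 8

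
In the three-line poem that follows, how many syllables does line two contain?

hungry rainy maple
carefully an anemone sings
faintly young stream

Line two: carefully (3), an (1), anemone (4), sings (1) → 9

9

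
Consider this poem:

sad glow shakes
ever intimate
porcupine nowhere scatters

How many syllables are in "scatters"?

2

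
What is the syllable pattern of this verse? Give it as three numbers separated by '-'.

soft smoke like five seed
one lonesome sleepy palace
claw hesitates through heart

Line 1: "soft smoke like five seed": 1+1+1+1+1 = 5
Line 2: "one lonesome sleepy palace": 1+2+2+2 = 7
Line 3: "claw hesitates through heart": 1+3+1+1 = 6

5-7-6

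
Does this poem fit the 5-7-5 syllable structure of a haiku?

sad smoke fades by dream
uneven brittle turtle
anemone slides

Yes

Line 1: "sad smoke fades by dream": 1+1+1+1+1 = 5 ✓
Line 2: "uneven brittle turtle": 3+2+2 = 7 ✓
Line 3: "anemone slides": 4+1 = 5 ✓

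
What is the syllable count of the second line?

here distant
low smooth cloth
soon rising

The second line: low (1), smooth (1), cloth (1) → 3

3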